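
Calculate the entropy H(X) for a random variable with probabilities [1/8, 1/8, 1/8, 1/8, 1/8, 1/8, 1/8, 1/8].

H(X) = -Σ p(x) log₂ p(x)
  -1/8 × log₂(1/8) = 0.3750
  -1/8 × log₂(1/8) = 0.3750
  -1/8 × log₂(1/8) = 0.3750
  -1/8 × log₂(1/8) = 0.3750
  -1/8 × log₂(1/8) = 0.3750
  -1/8 × log₂(1/8) = 0.3750
  -1/8 × log₂(1/8) = 0.3750
  -1/8 × log₂(1/8) = 0.3750
H(X) = 3.0000 bits


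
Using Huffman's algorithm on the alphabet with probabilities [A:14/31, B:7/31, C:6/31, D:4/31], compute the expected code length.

Huffman tree construction:
Combine smallest probabilities repeatedly
Resulting codes:
  A: 0 (length 1)
  B: 10 (length 2)
  C: 111 (length 3)
  D: 110 (length 3)
Average length = Σ p(s) × length(s) = 1.8710 bits


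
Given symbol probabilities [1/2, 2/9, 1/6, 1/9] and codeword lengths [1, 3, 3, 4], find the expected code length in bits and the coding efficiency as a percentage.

Average length L = Σ p_i × l_i = 2.1111 bits
Entropy H = 1.7652 bits
Efficiency η = H/L × 100% = 83.62%


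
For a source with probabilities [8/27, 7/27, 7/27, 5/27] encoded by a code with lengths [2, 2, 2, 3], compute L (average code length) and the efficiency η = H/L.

Average length L = Σ p_i × l_i = 2.1852 bits
Entropy H = 1.9803 bits
Efficiency η = H/L × 100% = 90.63%


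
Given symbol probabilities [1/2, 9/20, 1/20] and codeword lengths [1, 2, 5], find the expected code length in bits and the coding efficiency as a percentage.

Average length L = Σ p_i × l_i = 1.6500 bits
Entropy H = 1.2345 bits
Efficiency η = H/L × 100% = 74.82%


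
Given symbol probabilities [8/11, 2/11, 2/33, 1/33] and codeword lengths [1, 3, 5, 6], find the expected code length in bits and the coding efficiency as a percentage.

Average length L = Σ p_i × l_i = 1.7576 bits
Entropy H = 1.1793 bits
Efficiency η = H/L × 100% = 67.10%


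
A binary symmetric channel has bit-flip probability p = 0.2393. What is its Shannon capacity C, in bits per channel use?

For BSC with error probability p:
C = 1 - H(p) where H(p) is binary entropy
H(0.2393) = -0.2393 × log₂(0.2393) - 0.7607 × log₂(0.7607)
H(p) = 0.7939
C = 1 - 0.7939 = 0.2061 bits/use


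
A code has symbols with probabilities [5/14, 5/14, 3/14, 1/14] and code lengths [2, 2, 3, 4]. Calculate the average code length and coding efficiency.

Average length L = Σ p_i × l_i = 2.3571 bits
Entropy H = 1.8092 bits
Efficiency η = H/L × 100% = 76.75%


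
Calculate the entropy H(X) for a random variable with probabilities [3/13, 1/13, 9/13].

H(X) = -Σ p(x) log₂ p(x)
  -3/13 × log₂(3/13) = 0.4882
  -1/13 × log₂(1/13) = 0.2846
  -9/13 × log₂(9/13) = 0.3673
H(X) = 1.1401 bits


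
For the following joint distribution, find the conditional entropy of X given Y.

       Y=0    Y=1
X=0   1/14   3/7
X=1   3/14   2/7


H(X|Y) = Σ_y p(y) H(X|Y=y)
  p(Y=0) = 2/7, H(X|Y=0) = 0.8113
  p(Y=1) = 5/7, H(X|Y=1) = 0.9710
H(X|Y) = 0.2857×0.8113 + 0.7143×0.9710 = 0.9253 bits


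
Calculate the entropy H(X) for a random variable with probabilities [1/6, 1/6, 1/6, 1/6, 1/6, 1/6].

H(X) = -Σ p(x) log₂ p(x)
  -1/6 × log₂(1/6) = 0.4308
  -1/6 × log₂(1/6) = 0.4308
  -1/6 × log₂(1/6) = 0.4308
  -1/6 × log₂(1/6) = 0.4308
  -1/6 × log₂(1/6) = 0.4308
  -1/6 × log₂(1/6) = 0.4308
H(X) = 2.5850 bits


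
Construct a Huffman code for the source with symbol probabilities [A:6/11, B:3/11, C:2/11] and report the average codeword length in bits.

Huffman tree construction:
Combine smallest probabilities repeatedly
Resulting codes:
  A: 1 (length 1)
  B: 01 (length 2)
  C: 00 (length 2)
Average length = Σ p(s) × length(s) = 1.4545 bits


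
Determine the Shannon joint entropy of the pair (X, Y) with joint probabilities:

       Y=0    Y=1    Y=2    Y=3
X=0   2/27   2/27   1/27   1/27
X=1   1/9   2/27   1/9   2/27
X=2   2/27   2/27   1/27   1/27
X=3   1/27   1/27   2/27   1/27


H(X,Y) = -Σ p(x,y) log₂ p(x,y)
  p(0,0)=2/27: -0.0741 × log₂(0.0741) = 0.2781
  p(0,1)=2/27: -0.0741 × log₂(0.0741) = 0.2781
  p(0,2)=1/27: -0.0370 × log₂(0.0370) = 0.1761
  p(0,3)=1/27: -0.0370 × log₂(0.0370) = 0.1761
  p(1,0)=1/9: -0.1111 × log₂(0.1111) = 0.3522
  p(1,1)=2/27: -0.0741 × log₂(0.0741) = 0.2781
  p(1,2)=1/9: -0.1111 × log₂(0.1111) = 0.3522
  p(1,3)=2/27: -0.0741 × log₂(0.0741) = 0.2781
  p(2,0)=2/27: -0.0741 × log₂(0.0741) = 0.2781
  p(2,1)=2/27: -0.0741 × log₂(0.0741) = 0.2781
  p(2,2)=1/27: -0.0370 × log₂(0.0370) = 0.1761
  p(2,3)=1/27: -0.0370 × log₂(0.0370) = 0.1761
  p(3,0)=1/27: -0.0370 × log₂(0.0370) = 0.1761
  p(3,1)=1/27: -0.0370 × log₂(0.0370) = 0.1761
  p(3,2)=2/27: -0.0741 × log₂(0.0741) = 0.2781
  p(3,3)=1/27: -0.0370 × log₂(0.0370) = 0.1761
H(X,Y) = 3.8842 bits


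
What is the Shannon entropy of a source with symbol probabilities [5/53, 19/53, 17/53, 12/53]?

H(X) = -Σ p(x) log₂ p(x)
  -5/53 × log₂(5/53) = 0.3213
  -19/53 × log₂(19/53) = 0.5306
  -17/53 × log₂(17/53) = 0.5262
  -12/53 × log₂(12/53) = 0.4852
H(X) = 1.8633 bits


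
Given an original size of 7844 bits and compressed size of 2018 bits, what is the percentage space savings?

Space savings = (1 - Compressed/Original) × 100%
= (1 - 2018/7844) × 100%
= 74.27%


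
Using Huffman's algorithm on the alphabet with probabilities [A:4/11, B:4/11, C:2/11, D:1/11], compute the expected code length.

Huffman tree construction:
Combine smallest probabilities repeatedly
Resulting codes:
  A: 11 (length 2)
  B: 0 (length 1)
  C: 101 (length 3)
  D: 100 (length 3)
Average length = Σ p(s) × length(s) = 1.9091 bits


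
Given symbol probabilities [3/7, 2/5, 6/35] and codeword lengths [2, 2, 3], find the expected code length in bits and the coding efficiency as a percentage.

Average length L = Σ p_i × l_i = 2.1714 bits
Entropy H = 1.4888 bits
Efficiency η = H/L × 100% = 68.56%


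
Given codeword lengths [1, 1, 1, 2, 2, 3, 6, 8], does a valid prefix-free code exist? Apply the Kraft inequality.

Kraft inequality: Σ 2^(-l_i) ≤ 1 for prefix-free code
Calculating: 2^(-1) + 2^(-1) + 2^(-1) + 2^(-2) + 2^(-2) + 2^(-3) + 2^(-6) + 2^(-8)
= 0.5 + 0.5 + 0.5 + 0.25 + 0.25 + 0.125 + 0.015625 + 0.00390625
= 2.1445
Since 2.1445 > 1, prefix-free code does not exist


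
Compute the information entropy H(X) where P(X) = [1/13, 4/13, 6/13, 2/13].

H(X) = -Σ p(x) log₂ p(x)
  -1/13 × log₂(1/13) = 0.2846
  -4/13 × log₂(4/13) = 0.5232
  -6/13 × log₂(6/13) = 0.5148
  -2/13 × log₂(2/13) = 0.4155
H(X) = 1.7381 bits


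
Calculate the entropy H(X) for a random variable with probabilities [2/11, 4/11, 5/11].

H(X) = -Σ p(x) log₂ p(x)
  -2/11 × log₂(2/11) = 0.4472
  -4/11 × log₂(4/11) = 0.5307
  -5/11 × log₂(5/11) = 0.5170
H(X) = 1.4949 bits


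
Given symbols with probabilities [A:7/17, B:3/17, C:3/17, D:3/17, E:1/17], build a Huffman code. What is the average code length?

Huffman tree construction:
Combine smallest probabilities repeatedly
Resulting codes:
  A: 0 (length 1)
  B: 101 (length 3)
  C: 110 (length 3)
  D: 111 (length 3)
  E: 100 (length 3)
Average length = Σ p(s) × length(s) = 2.1765 bits


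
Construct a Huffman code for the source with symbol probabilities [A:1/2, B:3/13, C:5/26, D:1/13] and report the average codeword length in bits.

Huffman tree construction:
Combine smallest probabilities repeatedly
Resulting codes:
  A: 0 (length 1)
  B: 10 (length 2)
  C: 111 (length 3)
  D: 110 (length 3)
Average length = Σ p(s) × length(s) = 1.7692 bits


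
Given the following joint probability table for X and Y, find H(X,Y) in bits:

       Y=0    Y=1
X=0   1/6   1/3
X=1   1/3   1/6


H(X,Y) = -Σ p(x,y) log₂ p(x,y)
  p(0,0)=1/6: -0.1667 × log₂(0.1667) = 0.4308
  p(0,1)=1/3: -0.3333 × log₂(0.3333) = 0.5283
  p(1,0)=1/3: -0.3333 × log₂(0.3333) = 0.5283
  p(1,1)=1/6: -0.1667 × log₂(0.1667) = 0.4308
H(X,Y) = 1.9183 bits


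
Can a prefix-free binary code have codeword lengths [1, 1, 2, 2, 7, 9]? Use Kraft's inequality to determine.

Kraft inequality: Σ 2^(-l_i) ≤ 1 for prefix-free code
Calculating: 2^(-1) + 2^(-1) + 2^(-2) + 2^(-2) + 2^(-7) + 2^(-9)
= 0.5 + 0.5 + 0.25 + 0.25 + 0.0078125 + 0.001953125
= 1.5098
Since 1.5098 > 1, prefix-free code does not exist


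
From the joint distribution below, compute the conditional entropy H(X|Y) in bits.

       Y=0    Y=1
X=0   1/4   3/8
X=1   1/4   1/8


H(X|Y) = Σ_y p(y) H(X|Y=y)
  p(Y=0) = 1/2, H(X|Y=0) = 1.0000
  p(Y=1) = 1/2, H(X|Y=1) = 0.8113
H(X|Y) = 0.5000×1.0000 + 0.5000×0.8113 = 0.9056 bits


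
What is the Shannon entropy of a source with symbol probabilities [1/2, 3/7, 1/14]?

H(X) = -Σ p(x) log₂ p(x)
  -1/2 × log₂(1/2) = 0.5000
  -3/7 × log₂(3/7) = 0.5239
  -1/14 × log₂(1/14) = 0.2720
H(X) = 1.2958 bits


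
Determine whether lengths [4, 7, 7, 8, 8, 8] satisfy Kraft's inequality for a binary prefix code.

Kraft inequality: Σ 2^(-l_i) ≤ 1 for prefix-free code
Calculating: 2^(-4) + 2^(-7) + 2^(-7) + 2^(-8) + 2^(-8) + 2^(-8)
= 0.0625 + 0.0078125 + 0.0078125 + 0.00390625 + 0.00390625 + 0.00390625
= 0.0898
Since 0.0898 ≤ 1, prefix-free code exists


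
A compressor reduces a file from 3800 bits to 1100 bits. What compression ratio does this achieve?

Compression ratio = Original / Compressed
= 3800 / 1100 = 3.45:1


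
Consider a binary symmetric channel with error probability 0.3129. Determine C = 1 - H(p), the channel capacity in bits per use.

For BSC with error probability p:
C = 1 - H(p) where H(p) is binary entropy
H(0.3129) = -0.3129 × log₂(0.3129) - 0.6871 × log₂(0.6871)
H(p) = 0.8965
C = 1 - 0.8965 = 0.1035 bits/use


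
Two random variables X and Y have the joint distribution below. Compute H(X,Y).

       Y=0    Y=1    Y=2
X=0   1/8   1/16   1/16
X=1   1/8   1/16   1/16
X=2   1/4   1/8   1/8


H(X,Y) = -Σ p(x,y) log₂ p(x,y)
  p(0,0)=1/8: -0.1250 × log₂(0.1250) = 0.3750
  p(0,1)=1/16: -0.0625 × log₂(0.0625) = 0.2500
  p(0,2)=1/16: -0.0625 × log₂(0.0625) = 0.2500
  p(1,0)=1/8: -0.1250 × log₂(0.1250) = 0.3750
  p(1,1)=1/16: -0.0625 × log₂(0.0625) = 0.2500
  p(1,2)=1/16: -0.0625 × log₂(0.0625) = 0.2500
  p(2,0)=1/4: -0.2500 × log₂(0.2500) = 0.5000
  p(2,1)=1/8: -0.1250 × log₂(0.1250) = 0.3750
  p(2,2)=1/8: -0.1250 × log₂(0.1250) = 0.3750
H(X,Y) = 3.0000 bits


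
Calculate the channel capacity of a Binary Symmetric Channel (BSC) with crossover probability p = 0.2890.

For BSC with error probability p:
C = 1 - H(p) where H(p) is binary entropy
H(0.2890) = -0.2890 × log₂(0.2890) - 0.7110 × log₂(0.7110)
H(p) = 0.8674
C = 1 - 0.8674 = 0.1326 bits/use


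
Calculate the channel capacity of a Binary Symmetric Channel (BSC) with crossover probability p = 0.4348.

For BSC with error probability p:
C = 1 - H(p) where H(p) is binary entropy
H(0.4348) = -0.4348 × log₂(0.4348) - 0.5652 × log₂(0.5652)
H(p) = 0.9877
C = 1 - 0.9877 = 0.0123 bits/use


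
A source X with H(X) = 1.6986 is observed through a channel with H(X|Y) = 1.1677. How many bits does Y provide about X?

I(X;Y) = H(X) - H(X|Y)
I(X;Y) = 1.6986 - 1.1677 = 0.5309 bits


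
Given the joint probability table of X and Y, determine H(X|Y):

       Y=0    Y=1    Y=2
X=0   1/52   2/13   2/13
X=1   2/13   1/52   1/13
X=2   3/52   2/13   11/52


H(X|Y) = Σ_y p(y) H(X|Y=y)
  p(Y=0) = 3/13, H(X|Y=0) = 1.1887
  p(Y=1) = 17/52, H(X|Y=1) = 1.2639
  p(Y=2) = 23/52, H(X|Y=2) = 1.4777
H(X|Y) = 0.2308×1.1887 + 0.3269×1.2639 + 0.4423×1.4777 = 1.3411 bits


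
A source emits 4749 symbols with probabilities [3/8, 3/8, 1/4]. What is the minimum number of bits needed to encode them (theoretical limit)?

Entropy H = 1.5613 bits/symbol
Minimum bits = H × n = 1.5613 × 4749
= 7414.51 bits


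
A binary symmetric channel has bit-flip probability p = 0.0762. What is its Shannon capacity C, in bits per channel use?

For BSC with error probability p:
C = 1 - H(p) where H(p) is binary entropy
H(0.0762) = -0.0762 × log₂(0.0762) - 0.9238 × log₂(0.9238)
H(p) = 0.3886
C = 1 - 0.3886 = 0.6114 bits/use


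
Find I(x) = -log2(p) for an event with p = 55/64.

Information content I(x) = -log₂(p(x))
I = -log₂(55/64) = -log₂(0.8594)
I = 0.2186 bits


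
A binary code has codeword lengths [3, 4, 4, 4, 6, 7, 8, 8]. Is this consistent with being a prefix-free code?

Kraft inequality: Σ 2^(-l_i) ≤ 1 for prefix-free code
Calculating: 2^(-3) + 2^(-4) + 2^(-4) + 2^(-4) + 2^(-6) + 2^(-7) + 2^(-8) + 2^(-8)
= 0.125 + 0.0625 + 0.0625 + 0.0625 + 0.015625 + 0.0078125 + 0.00390625 + 0.00390625
= 0.3438
Since 0.3438 ≤ 1, prefix-free code exists


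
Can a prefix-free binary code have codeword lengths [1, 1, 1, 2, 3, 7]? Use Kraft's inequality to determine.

Kraft inequality: Σ 2^(-l_i) ≤ 1 for prefix-free code
Calculating: 2^(-1) + 2^(-1) + 2^(-1) + 2^(-2) + 2^(-3) + 2^(-7)
= 0.5 + 0.5 + 0.5 + 0.25 + 0.125 + 0.0078125
= 1.8828
Since 1.8828 > 1, prefix-free code does not exist


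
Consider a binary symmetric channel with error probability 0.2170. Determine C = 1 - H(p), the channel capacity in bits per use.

For BSC with error probability p:
C = 1 - H(p) where H(p) is binary entropy
H(0.2170) = -0.2170 × log₂(0.2170) - 0.7830 × log₂(0.7830)
H(p) = 0.7547
C = 1 - 0.7547 = 0.2453 bits/use


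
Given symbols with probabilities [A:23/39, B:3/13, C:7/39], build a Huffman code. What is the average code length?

Huffman tree construction:
Combine smallest probabilities repeatedly
Resulting codes:
  A: 1 (length 1)
  B: 01 (length 2)
  C: 00 (length 2)
Average length = Σ p(s) × length(s) = 1.4103 bits


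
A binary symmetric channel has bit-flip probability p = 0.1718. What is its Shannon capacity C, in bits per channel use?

For BSC with error probability p:
C = 1 - H(p) where H(p) is binary entropy
H(0.1718) = -0.1718 × log₂(0.1718) - 0.8282 × log₂(0.8282)
H(p) = 0.6618
C = 1 - 0.6618 = 0.3382 bits/use


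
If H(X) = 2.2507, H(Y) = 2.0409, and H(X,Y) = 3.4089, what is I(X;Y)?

I(X;Y) = H(X) + H(Y) - H(X,Y)
I(X;Y) = 2.2507 + 2.0409 - 3.4089 = 0.8827 bits


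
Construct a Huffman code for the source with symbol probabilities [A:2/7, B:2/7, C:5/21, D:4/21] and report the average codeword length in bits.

Huffman tree construction:
Combine smallest probabilities repeatedly
Resulting codes:
  A: 10 (length 2)
  B: 11 (length 2)
  C: 01 (length 2)
  D: 00 (length 2)
Average length = Σ p(s) × length(s) = 2.0000 bits


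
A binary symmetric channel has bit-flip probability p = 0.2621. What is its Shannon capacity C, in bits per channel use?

For BSC with error probability p:
C = 1 - H(p) where H(p) is binary entropy
H(0.2621) = -0.2621 × log₂(0.2621) - 0.7379 × log₂(0.7379)
H(p) = 0.8299
C = 1 - 0.8299 = 0.1701 bits/use


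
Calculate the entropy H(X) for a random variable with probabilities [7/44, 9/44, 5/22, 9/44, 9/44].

H(X) = -Σ p(x) log₂ p(x)
  -7/44 × log₂(7/44) = 0.4219
  -9/44 × log₂(9/44) = 0.4683
  -5/22 × log₂(5/22) = 0.4858
  -9/44 × log₂(9/44) = 0.4683
  -9/44 × log₂(9/44) = 0.4683
H(X) = 2.3126 bits


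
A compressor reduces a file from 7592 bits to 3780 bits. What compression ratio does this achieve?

Compression ratio = Original / Compressed
= 7592 / 3780 = 2.01:1


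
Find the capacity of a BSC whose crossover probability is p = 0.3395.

For BSC with error probability p:
C = 1 - H(p) where H(p) is binary entropy
H(0.3395) = -0.3395 × log₂(0.3395) - 0.6605 × log₂(0.6605)
H(p) = 0.9243
C = 1 - 0.9243 = 0.0757 bits/use


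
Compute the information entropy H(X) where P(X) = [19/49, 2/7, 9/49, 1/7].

H(X) = -Σ p(x) log₂ p(x)
  -19/49 × log₂(19/49) = 0.5300
  -2/7 × log₂(2/7) = 0.5164
  -9/49 × log₂(9/49) = 0.4490
  -1/7 × log₂(1/7) = 0.4011
H(X) = 1.8965 bits


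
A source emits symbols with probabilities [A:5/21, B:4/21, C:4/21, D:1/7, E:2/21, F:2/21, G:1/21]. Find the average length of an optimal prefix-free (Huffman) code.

Huffman tree construction:
Combine smallest probabilities repeatedly
Resulting codes:
  A: 01 (length 2)
  B: 111 (length 3)
  C: 00 (length 2)
  D: 101 (length 3)
  E: 1101 (length 4)
  F: 100 (length 3)
  G: 1100 (length 4)
Average length = Σ p(s) × length(s) = 2.7143 bits


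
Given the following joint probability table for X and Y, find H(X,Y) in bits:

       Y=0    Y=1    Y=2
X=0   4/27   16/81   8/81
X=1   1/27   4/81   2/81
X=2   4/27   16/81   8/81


H(X,Y) = -Σ p(x,y) log₂ p(x,y)
  p(0,0)=4/27: -0.1481 × log₂(0.1481) = 0.4081
  p(0,1)=16/81: -0.1975 × log₂(0.1975) = 0.4622
  p(0,2)=8/81: -0.0988 × log₂(0.0988) = 0.3299
  p(1,0)=1/27: -0.0370 × log₂(0.0370) = 0.1761
  p(1,1)=4/81: -0.0494 × log₂(0.0494) = 0.2143
  p(1,2)=2/81: -0.0247 × log₂(0.0247) = 0.1318
  p(2,0)=4/27: -0.1481 × log₂(0.1481) = 0.4081
  p(2,1)=16/81: -0.1975 × log₂(0.1975) = 0.4622
  p(2,2)=8/81: -0.0988 × log₂(0.0988) = 0.3299
H(X,Y) = 2.9226 bits


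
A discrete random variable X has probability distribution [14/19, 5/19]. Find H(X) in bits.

H(X) = -Σ p(x) log₂ p(x)
  -14/19 × log₂(14/19) = 0.3246
  -5/19 × log₂(5/19) = 0.5068
H(X) = 0.8315 bits


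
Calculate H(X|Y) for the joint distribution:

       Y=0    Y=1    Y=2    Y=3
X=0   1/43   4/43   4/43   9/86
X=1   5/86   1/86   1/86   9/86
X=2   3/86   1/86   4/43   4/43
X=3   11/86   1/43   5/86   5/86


H(X|Y) = Σ_y p(y) H(X|Y=y)
  p(Y=0) = 21/86, H(X|Y=0) = 1.7057
  p(Y=1) = 6/43, H(X|Y=1) = 1.4183
  p(Y=2) = 11/43, H(X|Y=2) = 1.7499
  p(Y=3) = 31/86, H(X|Y=3) = 1.9649
H(X|Y) = 0.2442×1.7057 + 0.1395×1.4183 + 0.2558×1.7499 + 0.3605×1.9649 = 1.7703 bits


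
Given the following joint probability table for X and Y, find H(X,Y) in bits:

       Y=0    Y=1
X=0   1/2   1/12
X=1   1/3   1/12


H(X,Y) = -Σ p(x,y) log₂ p(x,y)
  p(0,0)=1/2: -0.5000 × log₂(0.5000) = 0.5000
  p(0,1)=1/12: -0.0833 × log₂(0.0833) = 0.2987
  p(1,0)=1/3: -0.3333 × log₂(0.3333) = 0.5283
  p(1,1)=1/12: -0.0833 × log₂(0.0833) = 0.2987
H(X,Y) = 1.6258 bits


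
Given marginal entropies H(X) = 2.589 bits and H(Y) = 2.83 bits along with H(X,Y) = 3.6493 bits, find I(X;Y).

I(X;Y) = H(X) + H(Y) - H(X,Y)
I(X;Y) = 2.589 + 2.83 - 3.6493 = 1.7697 bits


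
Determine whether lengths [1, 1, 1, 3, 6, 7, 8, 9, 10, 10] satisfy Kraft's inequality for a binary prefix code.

Kraft inequality: Σ 2^(-l_i) ≤ 1 for prefix-free code
Calculating: 2^(-1) + 2^(-1) + 2^(-1) + 2^(-3) + 2^(-6) + 2^(-7) + 2^(-8) + 2^(-9) + 2^(-10) + 2^(-10)
= 0.5 + 0.5 + 0.5 + 0.125 + 0.015625 + 0.0078125 + 0.00390625 + 0.001953125 + 0.0009765625 + 0.0009765625
= 1.6562
Since 1.6562 > 1, prefix-free code does not exist


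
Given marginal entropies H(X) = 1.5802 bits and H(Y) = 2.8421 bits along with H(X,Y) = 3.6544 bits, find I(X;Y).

I(X;Y) = H(X) + H(Y) - H(X,Y)
I(X;Y) = 1.5802 + 2.8421 - 3.6544 = 0.7679 bits


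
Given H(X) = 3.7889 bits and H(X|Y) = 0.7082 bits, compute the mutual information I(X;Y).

I(X;Y) = H(X) - H(X|Y)
I(X;Y) = 3.7889 - 0.7082 = 3.0807 bits


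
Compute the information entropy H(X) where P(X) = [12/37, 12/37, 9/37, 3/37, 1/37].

H(X) = -Σ p(x) log₂ p(x)
  -12/37 × log₂(12/37) = 0.5269
  -12/37 × log₂(12/37) = 0.5269
  -9/37 × log₂(9/37) = 0.4961
  -3/37 × log₂(3/37) = 0.2939
  -1/37 × log₂(1/37) = 0.1408
H(X) = 1.9845 bits


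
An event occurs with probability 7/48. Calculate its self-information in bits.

Information content I(x) = -log₂(p(x))
I = -log₂(7/48) = -log₂(0.1458)
I = 2.7776 bits


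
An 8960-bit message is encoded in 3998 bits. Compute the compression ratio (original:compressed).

Compression ratio = Original / Compressed
= 8960 / 3998 = 2.24:1


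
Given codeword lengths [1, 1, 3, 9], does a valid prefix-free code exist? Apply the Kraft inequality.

Kraft inequality: Σ 2^(-l_i) ≤ 1 for prefix-free code
Calculating: 2^(-1) + 2^(-1) + 2^(-3) + 2^(-9)
= 0.5 + 0.5 + 0.125 + 0.001953125
= 1.1270
Since 1.1270 > 1, prefix-free code does not exist


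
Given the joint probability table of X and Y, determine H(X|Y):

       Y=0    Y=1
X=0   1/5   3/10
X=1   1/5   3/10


H(X|Y) = Σ_y p(y) H(X|Y=y)
  p(Y=0) = 2/5, H(X|Y=0) = 1.0000
  p(Y=1) = 3/5, H(X|Y=1) = 1.0000
H(X|Y) = 0.4000×1.0000 + 0.6000×1.0000 = 1.0000 bits


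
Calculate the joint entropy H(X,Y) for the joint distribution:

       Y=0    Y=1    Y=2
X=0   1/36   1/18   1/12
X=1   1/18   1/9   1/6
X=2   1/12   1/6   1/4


H(X,Y) = -Σ p(x,y) log₂ p(x,y)
  p(0,0)=1/36: -0.0278 × log₂(0.0278) = 0.1436
  p(0,1)=1/18: -0.0556 × log₂(0.0556) = 0.2317
  p(0,2)=1/12: -0.0833 × log₂(0.0833) = 0.2987
  p(1,0)=1/18: -0.0556 × log₂(0.0556) = 0.2317
  p(1,1)=1/9: -0.1111 × log₂(0.1111) = 0.3522
  p(1,2)=1/6: -0.1667 × log₂(0.1667) = 0.4308
  p(2,0)=1/12: -0.0833 × log₂(0.0833) = 0.2987
  p(2,1)=1/6: -0.1667 × log₂(0.1667) = 0.4308
  p(2,2)=1/4: -0.2500 × log₂(0.2500) = 0.5000
H(X,Y) = 2.9183 bits


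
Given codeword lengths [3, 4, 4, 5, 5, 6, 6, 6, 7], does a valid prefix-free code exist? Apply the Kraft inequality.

Kraft inequality: Σ 2^(-l_i) ≤ 1 for prefix-free code
Calculating: 2^(-3) + 2^(-4) + 2^(-4) + 2^(-5) + 2^(-5) + 2^(-6) + 2^(-6) + 2^(-6) + 2^(-7)
= 0.125 + 0.0625 + 0.0625 + 0.03125 + 0.03125 + 0.015625 + 0.015625 + 0.015625 + 0.0078125
= 0.3672
Since 0.3672 ≤ 1, prefix-free code exists


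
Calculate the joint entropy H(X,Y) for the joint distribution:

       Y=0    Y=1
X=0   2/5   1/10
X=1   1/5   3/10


H(X,Y) = -Σ p(x,y) log₂ p(x,y)
  p(0,0)=2/5: -0.4000 × log₂(0.4000) = 0.5288
  p(0,1)=1/10: -0.1000 × log₂(0.1000) = 0.3322
  p(1,0)=1/5: -0.2000 × log₂(0.2000) = 0.4644
  p(1,1)=3/10: -0.3000 × log₂(0.3000) = 0.5211
H(X,Y) = 1.8464 bits


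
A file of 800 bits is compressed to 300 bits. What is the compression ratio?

Compression ratio = Original / Compressed
= 800 / 300 = 2.67:1


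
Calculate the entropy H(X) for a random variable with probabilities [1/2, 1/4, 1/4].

H(X) = -Σ p(x) log₂ p(x)
  -1/2 × log₂(1/2) = 0.5000
  -1/4 × log₂(1/4) = 0.5000
  -1/4 × log₂(1/4) = 0.5000
H(X) = 1.5000 bits


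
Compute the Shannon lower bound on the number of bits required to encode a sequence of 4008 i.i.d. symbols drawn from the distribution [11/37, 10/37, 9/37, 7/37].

Entropy H = 1.9810 bits/symbol
Minimum bits = H × n = 1.9810 × 4008
= 7939.73 bits


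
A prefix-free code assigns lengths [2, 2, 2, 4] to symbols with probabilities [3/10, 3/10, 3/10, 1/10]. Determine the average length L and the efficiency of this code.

Average length L = Σ p_i × l_i = 2.2000 bits
Entropy H = 1.8955 bits
Efficiency η = H/L × 100% = 86.16%


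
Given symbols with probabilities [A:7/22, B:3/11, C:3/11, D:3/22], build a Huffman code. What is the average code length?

Huffman tree construction:
Combine smallest probabilities repeatedly
Resulting codes:
  A: 11 (length 2)
  B: 01 (length 2)
  C: 10 (length 2)
  D: 00 (length 2)
Average length = Σ p(s) × length(s) = 2.0000 bits


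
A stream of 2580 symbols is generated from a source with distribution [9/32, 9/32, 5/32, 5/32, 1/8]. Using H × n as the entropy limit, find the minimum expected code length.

Entropy H = 2.2413 bits/symbol
Minimum bits = H × n = 2.2413 × 2580
= 5782.59 bits


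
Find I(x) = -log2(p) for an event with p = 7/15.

Information content I(x) = -log₂(p(x))
I = -log₂(7/15) = -log₂(0.4667)
I = 1.0995 bits


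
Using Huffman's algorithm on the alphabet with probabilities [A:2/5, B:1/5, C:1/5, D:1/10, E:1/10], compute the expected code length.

Huffman tree construction:
Combine smallest probabilities repeatedly
Resulting codes:
  A: 11 (length 2)
  B: 00 (length 2)
  C: 01 (length 2)
  D: 100 (length 3)
  E: 101 (length 3)
Average length = Σ p(s) × length(s) = 2.2000 bits


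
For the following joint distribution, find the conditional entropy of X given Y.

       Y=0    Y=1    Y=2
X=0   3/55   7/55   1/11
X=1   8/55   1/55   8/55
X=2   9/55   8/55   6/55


H(X|Y) = Σ_y p(y) H(X|Y=y)
  p(Y=0) = 4/11, H(X|Y=0) = 1.4577
  p(Y=1) = 16/55, H(X|Y=1) = 1.2718
  p(Y=2) = 19/55, H(X|Y=2) = 1.5574
H(X|Y) = 0.3636×1.4577 + 0.2909×1.2718 + 0.3455×1.5574 = 1.4381 bits


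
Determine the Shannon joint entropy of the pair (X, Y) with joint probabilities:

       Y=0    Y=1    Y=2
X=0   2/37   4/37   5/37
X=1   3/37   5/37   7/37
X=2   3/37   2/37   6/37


H(X,Y) = -Σ p(x,y) log₂ p(x,y)
  p(0,0)=2/37: -0.0541 × log₂(0.0541) = 0.2275
  p(0,1)=4/37: -0.1081 × log₂(0.1081) = 0.3470
  p(0,2)=5/37: -0.1351 × log₂(0.1351) = 0.3902
  p(1,0)=3/37: -0.0811 × log₂(0.0811) = 0.2939
  p(1,1)=5/37: -0.1351 × log₂(0.1351) = 0.3902
  p(1,2)=7/37: -0.1892 × log₂(0.1892) = 0.4545
  p(2,0)=3/37: -0.0811 × log₂(0.0811) = 0.2939
  p(2,1)=2/37: -0.0541 × log₂(0.0541) = 0.2275
  p(2,2)=6/37: -0.1622 × log₂(0.1622) = 0.4256
H(X,Y) = 3.0503 bits


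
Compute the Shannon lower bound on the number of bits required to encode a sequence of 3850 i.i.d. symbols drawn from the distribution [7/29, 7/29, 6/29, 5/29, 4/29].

Entropy H = 2.2917 bits/symbol
Minimum bits = H × n = 2.2917 × 3850
= 8823.01 bits


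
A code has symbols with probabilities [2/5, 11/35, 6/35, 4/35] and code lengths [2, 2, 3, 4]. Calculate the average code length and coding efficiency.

Average length L = Σ p_i × l_i = 2.4000 bits
Entropy H = 1.8474 bits
Efficiency η = H/L × 100% = 76.97%


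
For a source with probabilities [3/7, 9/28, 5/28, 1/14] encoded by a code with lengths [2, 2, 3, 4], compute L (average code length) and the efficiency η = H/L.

Average length L = Σ p_i × l_i = 2.3214 bits
Entropy H = 1.7660 bits
Efficiency η = H/L × 100% = 76.07%


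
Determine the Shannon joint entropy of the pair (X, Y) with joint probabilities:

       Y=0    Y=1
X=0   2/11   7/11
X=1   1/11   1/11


H(X,Y) = -Σ p(x,y) log₂ p(x,y)
  p(0,0)=2/11: -0.1818 × log₂(0.1818) = 0.4472
  p(0,1)=7/11: -0.6364 × log₂(0.6364) = 0.4150
  p(1,0)=1/11: -0.0909 × log₂(0.0909) = 0.3145
  p(1,1)=1/11: -0.0909 × log₂(0.0909) = 0.3145
H(X,Y) = 1.4911 bits


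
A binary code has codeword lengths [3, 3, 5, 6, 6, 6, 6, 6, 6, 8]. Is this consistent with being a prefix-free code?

Kraft inequality: Σ 2^(-l_i) ≤ 1 for prefix-free code
Calculating: 2^(-3) + 2^(-3) + 2^(-5) + 2^(-6) + 2^(-6) + 2^(-6) + 2^(-6) + 2^(-6) + 2^(-6) + 2^(-8)
= 0.125 + 0.125 + 0.03125 + 0.015625 + 0.015625 + 0.015625 + 0.015625 + 0.015625 + 0.015625 + 0.00390625
= 0.3789
Since 0.3789 ≤ 1, prefix-free code exists


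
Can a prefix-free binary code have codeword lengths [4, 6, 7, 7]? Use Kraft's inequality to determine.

Kraft inequality: Σ 2^(-l_i) ≤ 1 for prefix-free code
Calculating: 2^(-4) + 2^(-6) + 2^(-7) + 2^(-7)
= 0.0625 + 0.015625 + 0.0078125 + 0.0078125
= 0.0938
Since 0.0938 ≤ 1, prefix-free code exists


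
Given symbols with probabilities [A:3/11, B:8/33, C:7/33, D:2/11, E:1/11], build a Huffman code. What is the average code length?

Huffman tree construction:
Combine smallest probabilities repeatedly
Resulting codes:
  A: 10 (length 2)
  B: 01 (length 2)
  C: 00 (length 2)
  D: 111 (length 3)
  E: 110 (length 3)
Average length = Σ p(s) × length(s) = 2.2727 bits


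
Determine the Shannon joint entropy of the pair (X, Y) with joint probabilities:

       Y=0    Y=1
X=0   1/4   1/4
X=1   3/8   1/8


H(X,Y) = -Σ p(x,y) log₂ p(x,y)
  p(0,0)=1/4: -0.2500 × log₂(0.2500) = 0.5000
  p(0,1)=1/4: -0.2500 × log₂(0.2500) = 0.5000
  p(1,0)=3/8: -0.3750 × log₂(0.3750) = 0.5306
  p(1,1)=1/8: -0.1250 × log₂(0.1250) = 0.3750
H(X,Y) = 1.9056 bits


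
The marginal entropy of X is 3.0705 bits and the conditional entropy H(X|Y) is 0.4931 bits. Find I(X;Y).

I(X;Y) = H(X) - H(X|Y)
I(X;Y) = 3.0705 - 0.4931 = 2.5774 bits


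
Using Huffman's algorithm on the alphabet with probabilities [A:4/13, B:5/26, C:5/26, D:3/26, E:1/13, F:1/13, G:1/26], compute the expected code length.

Huffman tree construction:
Combine smallest probabilities repeatedly
Resulting codes:
  A: 10 (length 2)
  B: 111 (length 3)
  C: 00 (length 2)
  D: 011 (length 3)
  E: 1101 (length 4)
  F: 010 (length 3)
  G: 1100 (length 4)
Average length = Σ p(s) × length(s) = 2.6154 bits


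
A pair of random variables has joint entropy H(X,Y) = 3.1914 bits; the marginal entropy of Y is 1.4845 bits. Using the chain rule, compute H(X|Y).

Chain rule: H(X,Y) = H(X|Y) + H(Y)
H(X|Y) = H(X,Y) - H(Y) = 3.1914 - 1.4845 = 1.7069 bits


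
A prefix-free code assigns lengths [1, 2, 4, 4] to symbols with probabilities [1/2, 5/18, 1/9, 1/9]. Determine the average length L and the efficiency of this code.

Average length L = Σ p_i × l_i = 1.9444 bits
Entropy H = 1.7178 bits
Efficiency η = H/L × 100% = 88.34%


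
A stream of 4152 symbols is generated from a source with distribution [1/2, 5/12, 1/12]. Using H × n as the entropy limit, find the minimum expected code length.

Entropy H = 1.3250 bits/symbol
Minimum bits = H × n = 1.3250 × 4152
= 5501.45 bits


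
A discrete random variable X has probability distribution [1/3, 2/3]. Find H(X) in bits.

H(X) = -Σ p(x) log₂ p(x)
  -1/3 × log₂(1/3) = 0.5283
  -2/3 × log₂(2/3) = 0.3900
H(X) = 0.9183 bits


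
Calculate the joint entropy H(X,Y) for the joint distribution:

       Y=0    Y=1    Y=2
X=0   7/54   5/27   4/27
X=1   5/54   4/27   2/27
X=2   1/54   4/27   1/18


H(X,Y) = -Σ p(x,y) log₂ p(x,y)
  p(0,0)=7/54: -0.1296 × log₂(0.1296) = 0.3821
  p(0,1)=5/27: -0.1852 × log₂(0.1852) = 0.4505
  p(0,2)=4/27: -0.1481 × log₂(0.1481) = 0.4081
  p(1,0)=5/54: -0.0926 × log₂(0.0926) = 0.3179
  p(1,1)=4/27: -0.1481 × log₂(0.1481) = 0.4081
  p(1,2)=2/27: -0.0741 × log₂(0.0741) = 0.2781
  p(2,0)=1/54: -0.0185 × log₂(0.0185) = 0.1066
  p(2,1)=4/27: -0.1481 × log₂(0.1481) = 0.4081
  p(2,2)=1/18: -0.0556 × log₂(0.0556) = 0.2317
H(X,Y) = 2.9913 bits


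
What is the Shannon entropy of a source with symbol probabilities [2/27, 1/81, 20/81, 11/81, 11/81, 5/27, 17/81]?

H(X) = -Σ p(x) log₂ p(x)
  -2/27 × log₂(2/27) = 0.2781
  -1/81 × log₂(1/81) = 0.0783
  -20/81 × log₂(20/81) = 0.4983
  -11/81 × log₂(11/81) = 0.3912
  -11/81 × log₂(11/81) = 0.3912
  -5/27 × log₂(5/27) = 0.4505
  -17/81 × log₂(17/81) = 0.4727
H(X) = 2.5603 bits


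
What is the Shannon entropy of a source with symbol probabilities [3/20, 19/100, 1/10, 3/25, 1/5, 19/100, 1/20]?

H(X) = -Σ p(x) log₂ p(x)
  -3/20 × log₂(3/20) = 0.4105
  -19/100 × log₂(19/100) = 0.4552
  -1/10 × log₂(1/10) = 0.3322
  -3/25 × log₂(3/25) = 0.3671
  -1/5 × log₂(1/5) = 0.4644
  -19/100 × log₂(19/100) = 0.4552
  -1/20 × log₂(1/20) = 0.2161
H(X) = 2.7007 bits


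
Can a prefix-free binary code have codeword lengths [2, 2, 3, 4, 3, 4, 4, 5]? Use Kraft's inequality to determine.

Kraft inequality: Σ 2^(-l_i) ≤ 1 for prefix-free code
Calculating: 2^(-2) + 2^(-2) + 2^(-3) + 2^(-4) + 2^(-3) + 2^(-4) + 2^(-4) + 2^(-5)
= 0.25 + 0.25 + 0.125 + 0.0625 + 0.125 + 0.0625 + 0.0625 + 0.03125
= 0.9688
Since 0.9688 ≤ 1, prefix-free code exists


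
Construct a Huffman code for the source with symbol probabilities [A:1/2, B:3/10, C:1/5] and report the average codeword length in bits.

Huffman tree construction:
Combine smallest probabilities repeatedly
Resulting codes:
  A: 0 (length 1)
  B: 11 (length 2)
  C: 10 (length 2)
Average length = Σ p(s) × length(s) = 1.5000 bits


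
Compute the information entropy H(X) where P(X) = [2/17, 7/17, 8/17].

H(X) = -Σ p(x) log₂ p(x)
  -2/17 × log₂(2/17) = 0.3632
  -7/17 × log₂(7/17) = 0.5271
  -8/17 × log₂(8/17) = 0.5117
H(X) = 1.4021 bits


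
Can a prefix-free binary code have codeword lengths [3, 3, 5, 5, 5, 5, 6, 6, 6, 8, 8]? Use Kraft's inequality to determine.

Kraft inequality: Σ 2^(-l_i) ≤ 1 for prefix-free code
Calculating: 2^(-3) + 2^(-3) + 2^(-5) + 2^(-5) + 2^(-5) + 2^(-5) + 2^(-6) + 2^(-6) + 2^(-6) + 2^(-8) + 2^(-8)
= 0.125 + 0.125 + 0.03125 + 0.03125 + 0.03125 + 0.03125 + 0.015625 + 0.015625 + 0.015625 + 0.00390625 + 0.00390625
= 0.4297
Since 0.4297 ≤ 1, prefix-free code exists


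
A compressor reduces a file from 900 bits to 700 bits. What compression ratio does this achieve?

Compression ratio = Original / Compressed
= 900 / 700 = 1.29:1


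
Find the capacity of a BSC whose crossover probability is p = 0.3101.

For BSC with error probability p:
C = 1 - H(p) where H(p) is binary entropy
H(0.3101) = -0.3101 × log₂(0.3101) - 0.6899 × log₂(0.6899)
H(p) = 0.8933
C = 1 - 0.8933 = 0.1067 bits/use


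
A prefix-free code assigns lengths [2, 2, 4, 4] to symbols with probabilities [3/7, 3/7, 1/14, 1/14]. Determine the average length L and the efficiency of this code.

Average length L = Σ p_i × l_i = 2.2857 bits
Entropy H = 1.5917 bits
Efficiency η = H/L × 100% = 69.64%


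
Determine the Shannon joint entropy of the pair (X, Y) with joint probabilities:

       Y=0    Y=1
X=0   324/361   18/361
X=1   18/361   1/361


H(X,Y) = -Σ p(x,y) log₂ p(x,y)
  p(0,0)=324/361: -0.8975 × log₂(0.8975) = 0.1400
  p(0,1)=18/361: -0.0499 × log₂(0.0499) = 0.2157
  p(1,0)=18/361: -0.0499 × log₂(0.0499) = 0.2157
  p(1,1)=1/361: -0.0028 × log₂(0.0028) = 0.0235
H(X,Y) = 0.5949 bits


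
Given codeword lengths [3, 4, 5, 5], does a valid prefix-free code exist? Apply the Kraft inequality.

Kraft inequality: Σ 2^(-l_i) ≤ 1 for prefix-free code
Calculating: 2^(-3) + 2^(-4) + 2^(-5) + 2^(-5)
= 0.125 + 0.0625 + 0.03125 + 0.03125
= 0.2500
Since 0.2500 ≤ 1, prefix-free code exists


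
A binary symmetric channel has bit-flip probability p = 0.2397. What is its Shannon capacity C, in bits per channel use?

For BSC with error probability p:
C = 1 - H(p) where H(p) is binary entropy
H(0.2397) = -0.2397 × log₂(0.2397) - 0.7603 × log₂(0.7603)
H(p) = 0.7945
C = 1 - 0.7945 = 0.2055 bits/use


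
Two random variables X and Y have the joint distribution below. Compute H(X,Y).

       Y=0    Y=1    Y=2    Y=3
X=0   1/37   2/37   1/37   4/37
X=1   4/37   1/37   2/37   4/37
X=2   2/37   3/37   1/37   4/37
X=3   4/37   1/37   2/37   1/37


H(X,Y) = -Σ p(x,y) log₂ p(x,y)
  p(0,0)=1/37: -0.0270 × log₂(0.0270) = 0.1408
  p(0,1)=2/37: -0.0541 × log₂(0.0541) = 0.2275
  p(0,2)=1/37: -0.0270 × log₂(0.0270) = 0.1408
  p(0,3)=4/37: -0.1081 × log₂(0.1081) = 0.3470
  p(1,0)=4/37: -0.1081 × log₂(0.1081) = 0.3470
  p(1,1)=1/37: -0.0270 × log₂(0.0270) = 0.1408
  p(1,2)=2/37: -0.0541 × log₂(0.0541) = 0.2275
  p(1,3)=4/37: -0.1081 × log₂(0.1081) = 0.3470
  p(2,0)=2/37: -0.0541 × log₂(0.0541) = 0.2275
  p(2,1)=3/37: -0.0811 × log₂(0.0811) = 0.2939
  p(2,2)=1/37: -0.0270 × log₂(0.0270) = 0.1408
  p(2,3)=4/37: -0.1081 × log₂(0.1081) = 0.3470
  p(3,0)=4/37: -0.1081 × log₂(0.1081) = 0.3470
  p(3,1)=1/37: -0.0270 × log₂(0.0270) = 0.1408
  p(3,2)=2/37: -0.0541 × log₂(0.0541) = 0.2275
  p(3,3)=1/37: -0.0270 × log₂(0.0270) = 0.1408
H(X,Y) = 3.7836 bits


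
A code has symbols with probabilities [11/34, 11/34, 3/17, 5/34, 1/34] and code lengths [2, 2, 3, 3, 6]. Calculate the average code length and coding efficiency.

Average length L = Σ p_i × l_i = 2.4412 bits
Entropy H = 2.0514 bits
Efficiency η = H/L × 100% = 84.03%


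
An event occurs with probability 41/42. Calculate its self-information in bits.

Information content I(x) = -log₂(p(x))
I = -log₂(41/42) = -log₂(0.9762)
I = 0.0348 bits


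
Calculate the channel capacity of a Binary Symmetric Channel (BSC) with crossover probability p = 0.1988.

For BSC with error probability p:
C = 1 - H(p) where H(p) is binary entropy
H(0.1988) = -0.1988 × log₂(0.1988) - 0.8012 × log₂(0.8012)
H(p) = 0.7195
C = 1 - 0.7195 = 0.2805 bits/use


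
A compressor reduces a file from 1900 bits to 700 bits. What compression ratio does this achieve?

Compression ratio = Original / Compressed
= 1900 / 700 = 2.71:1


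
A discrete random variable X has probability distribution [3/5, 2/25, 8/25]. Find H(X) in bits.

H(X) = -Σ p(x) log₂ p(x)
  -3/5 × log₂(3/5) = 0.4422
  -2/25 × log₂(2/25) = 0.2915
  -8/25 × log₂(8/25) = 0.5260
H(X) = 1.2597 bits


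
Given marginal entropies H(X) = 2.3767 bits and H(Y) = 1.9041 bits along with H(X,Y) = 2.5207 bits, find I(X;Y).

I(X;Y) = H(X) + H(Y) - H(X,Y)
I(X;Y) = 2.3767 + 1.9041 - 2.5207 = 1.7601 bits


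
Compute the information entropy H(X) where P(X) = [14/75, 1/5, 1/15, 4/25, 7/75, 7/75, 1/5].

H(X) = -Σ p(x) log₂ p(x)
  -14/75 × log₂(14/75) = 0.4520
  -1/5 × log₂(1/5) = 0.4644
  -1/15 × log₂(1/15) = 0.2605
  -4/25 × log₂(4/25) = 0.4230
  -7/75 × log₂(7/75) = 0.3193
  -7/75 × log₂(7/75) = 0.3193
  -1/5 × log₂(1/5) = 0.4644
H(X) = 2.7029 bits


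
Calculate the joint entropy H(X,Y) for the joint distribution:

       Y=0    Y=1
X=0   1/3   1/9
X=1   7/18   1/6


H(X,Y) = -Σ p(x,y) log₂ p(x,y)
  p(0,0)=1/3: -0.3333 × log₂(0.3333) = 0.5283
  p(0,1)=1/9: -0.1111 × log₂(0.1111) = 0.3522
  p(1,0)=7/18: -0.3889 × log₂(0.3889) = 0.5299
  p(1,1)=1/6: -0.1667 × log₂(0.1667) = 0.4308
H(X,Y) = 1.8413 bits


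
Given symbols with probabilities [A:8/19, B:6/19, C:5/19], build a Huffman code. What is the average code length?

Huffman tree construction:
Combine smallest probabilities repeatedly
Resulting codes:
  A: 0 (length 1)
  B: 11 (length 2)
  C: 10 (length 2)
Average length = Σ p(s) × length(s) = 1.5789 bits


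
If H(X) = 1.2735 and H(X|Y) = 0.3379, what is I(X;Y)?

I(X;Y) = H(X) - H(X|Y)
I(X;Y) = 1.2735 - 0.3379 = 0.9356 bits


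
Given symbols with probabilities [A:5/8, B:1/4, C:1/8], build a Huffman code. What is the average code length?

Huffman tree construction:
Combine smallest probabilities repeatedly
Resulting codes:
  A: 1 (length 1)
  B: 01 (length 2)
  C: 00 (length 2)
Average length = Σ p(s) × length(s) = 1.3750 bits


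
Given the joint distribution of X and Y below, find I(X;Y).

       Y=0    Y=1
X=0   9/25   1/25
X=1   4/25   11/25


H(X) = 0.9710, H(Y) = 0.9988, H(X,Y) = 1.6605
I(X;Y) = H(X) + H(Y) - H(X,Y) = 0.3093 bits


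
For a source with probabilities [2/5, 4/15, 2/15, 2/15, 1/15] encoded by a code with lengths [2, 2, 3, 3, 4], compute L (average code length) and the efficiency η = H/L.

Average length L = Σ p_i × l_i = 2.4000 bits
Entropy H = 2.0729 bits
Efficiency η = H/L × 100% = 86.37%


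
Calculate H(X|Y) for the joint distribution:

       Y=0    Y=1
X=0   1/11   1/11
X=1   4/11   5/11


H(X|Y) = Σ_y p(y) H(X|Y=y)
  p(Y=0) = 5/11, H(X|Y=0) = 0.7219
  p(Y=1) = 6/11, H(X|Y=1) = 0.6500
H(X|Y) = 0.4545×0.7219 + 0.5455×0.6500 = 0.6827 bits


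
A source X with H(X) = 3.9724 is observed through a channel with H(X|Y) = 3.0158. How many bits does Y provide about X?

I(X;Y) = H(X) - H(X|Y)
I(X;Y) = 3.9724 - 3.0158 = 0.9566 bits


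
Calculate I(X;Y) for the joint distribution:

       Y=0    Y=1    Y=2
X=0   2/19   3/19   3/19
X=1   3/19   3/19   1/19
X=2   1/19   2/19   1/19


H(X) = 1.5294, H(Y) = 1.5574, H(X,Y) = 3.0364
I(X;Y) = H(X) + H(Y) - H(X,Y) = 0.0505 bits


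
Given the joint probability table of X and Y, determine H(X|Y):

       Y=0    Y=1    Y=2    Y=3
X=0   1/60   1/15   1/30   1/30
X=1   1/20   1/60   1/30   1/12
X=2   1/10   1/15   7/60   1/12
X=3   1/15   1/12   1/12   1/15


H(X|Y) = Σ_y p(y) H(X|Y=y)
  p(Y=0) = 7/30, H(X|Y=0) = 1.7885
  p(Y=1) = 7/30, H(X|Y=1) = 1.8352
  p(Y=2) = 4/15, H(X|Y=2) = 1.7962
  p(Y=3) = 4/15, H(X|Y=3) = 1.9238
H(X|Y) = 0.2333×1.7885 + 0.2333×1.8352 + 0.2667×1.7962 + 0.2667×1.9238 = 1.8375 bits


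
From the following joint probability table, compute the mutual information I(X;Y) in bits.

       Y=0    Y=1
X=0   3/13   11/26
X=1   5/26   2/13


H(X) = 0.9306, H(Y) = 0.9829, H(X,Y) = 1.8861
I(X;Y) = H(X) + H(Y) - H(X,Y) = 0.0274 bits
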